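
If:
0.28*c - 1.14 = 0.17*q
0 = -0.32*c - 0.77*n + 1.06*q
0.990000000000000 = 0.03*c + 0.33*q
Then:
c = 5.58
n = 1.11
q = 2.49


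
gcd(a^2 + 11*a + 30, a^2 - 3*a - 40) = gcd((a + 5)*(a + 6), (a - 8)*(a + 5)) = a + 5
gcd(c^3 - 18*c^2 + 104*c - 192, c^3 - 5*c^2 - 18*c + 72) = c - 6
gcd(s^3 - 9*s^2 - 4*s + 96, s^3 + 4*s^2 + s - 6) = s + 3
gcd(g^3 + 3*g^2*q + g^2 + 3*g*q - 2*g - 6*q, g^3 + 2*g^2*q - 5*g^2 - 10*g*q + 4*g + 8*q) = g - 1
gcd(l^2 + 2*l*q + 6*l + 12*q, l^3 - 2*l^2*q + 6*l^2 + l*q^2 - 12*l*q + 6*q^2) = l + 6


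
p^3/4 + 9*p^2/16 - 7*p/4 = p*(p/4 + 1)*(p - 7/4)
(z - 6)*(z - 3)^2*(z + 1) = z^4 - 11*z^3 + 33*z^2 - 9*z - 54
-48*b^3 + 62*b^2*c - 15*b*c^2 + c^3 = (-8*b + c)*(-6*b + c)*(-b + c)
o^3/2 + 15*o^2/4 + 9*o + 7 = (o/2 + 1)*(o + 2)*(o + 7/2)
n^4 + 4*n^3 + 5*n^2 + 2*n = n*(n + 1)^2*(n + 2)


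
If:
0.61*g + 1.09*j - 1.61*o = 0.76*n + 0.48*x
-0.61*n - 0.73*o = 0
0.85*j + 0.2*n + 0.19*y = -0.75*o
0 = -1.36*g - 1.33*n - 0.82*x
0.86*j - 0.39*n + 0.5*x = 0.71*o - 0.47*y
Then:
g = 0.364860349359582*y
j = -0.294292608241081*y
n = -0.140958470027578*y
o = 0.117787214680579*y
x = -0.376506475600429*y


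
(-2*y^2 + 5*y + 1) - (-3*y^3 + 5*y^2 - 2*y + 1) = 3*y^3 - 7*y^2 + 7*y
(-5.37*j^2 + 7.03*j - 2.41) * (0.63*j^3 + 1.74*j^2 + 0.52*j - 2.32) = -3.3831*j^5 - 4.9149*j^4 + 7.9215*j^3 + 11.9206*j^2 - 17.5628*j + 5.5912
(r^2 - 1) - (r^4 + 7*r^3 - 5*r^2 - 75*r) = -r^4 - 7*r^3 + 6*r^2 + 75*r - 1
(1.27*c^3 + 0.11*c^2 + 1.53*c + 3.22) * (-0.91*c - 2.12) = -1.1557*c^4 - 2.7925*c^3 - 1.6255*c^2 - 6.1738*c - 6.8264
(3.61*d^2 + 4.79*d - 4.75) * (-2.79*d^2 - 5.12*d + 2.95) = -10.0719*d^4 - 31.8473*d^3 - 0.622799999999998*d^2 + 38.4505*d - 14.0125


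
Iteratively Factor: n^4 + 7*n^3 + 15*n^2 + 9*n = (n + 3)*(n^3 + 4*n^2 + 3*n) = n*(n + 3)*(n^2 + 4*n + 3) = n*(n + 1)*(n + 3)*(n + 3)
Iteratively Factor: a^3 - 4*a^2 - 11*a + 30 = (a - 2)*(a^2 - 2*a - 15) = (a - 2)*(a + 3)*(a - 5)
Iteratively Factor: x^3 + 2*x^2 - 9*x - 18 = (x - 3)*(x^2 + 5*x + 6) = (x - 3)*(x + 2)*(x + 3)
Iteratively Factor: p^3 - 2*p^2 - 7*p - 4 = (p - 4)*(p^2 + 2*p + 1) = (p - 4)*(p + 1)*(p + 1)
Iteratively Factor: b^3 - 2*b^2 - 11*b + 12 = (b + 3)*(b^2 - 5*b + 4) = (b - 4)*(b + 3)*(b - 1)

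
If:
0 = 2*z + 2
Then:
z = -1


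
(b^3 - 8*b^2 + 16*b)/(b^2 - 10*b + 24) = b*(b - 4)/(b - 6)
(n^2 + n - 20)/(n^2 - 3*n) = (n^2 + n - 20)/(n*(n - 3))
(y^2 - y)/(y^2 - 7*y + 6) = y/(y - 6)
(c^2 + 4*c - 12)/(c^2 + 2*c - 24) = (c - 2)/(c - 4)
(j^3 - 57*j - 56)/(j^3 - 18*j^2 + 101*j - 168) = (j^2 + 8*j + 7)/(j^2 - 10*j + 21)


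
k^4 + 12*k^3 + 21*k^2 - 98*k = k*(k - 2)*(k + 7)^2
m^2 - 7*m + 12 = (m - 4)*(m - 3)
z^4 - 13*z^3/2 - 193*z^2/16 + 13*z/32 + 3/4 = (z - 8)*(z - 1/4)*(z + 1/4)*(z + 3/2)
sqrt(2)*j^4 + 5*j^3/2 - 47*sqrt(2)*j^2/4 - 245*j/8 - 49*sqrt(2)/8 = (j - 7/2)*(j + 7/2)*(j + sqrt(2))*(sqrt(2)*j + 1/2)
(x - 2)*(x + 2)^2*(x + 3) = x^4 + 5*x^3 + 2*x^2 - 20*x - 24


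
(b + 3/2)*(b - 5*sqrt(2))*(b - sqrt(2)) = b^3 - 6*sqrt(2)*b^2 + 3*b^2/2 - 9*sqrt(2)*b + 10*b + 15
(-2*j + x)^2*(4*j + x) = 16*j^3 - 12*j^2*x + x^3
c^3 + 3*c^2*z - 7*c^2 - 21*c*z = c*(c - 7)*(c + 3*z)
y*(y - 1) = y^2 - y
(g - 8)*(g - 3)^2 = g^3 - 14*g^2 + 57*g - 72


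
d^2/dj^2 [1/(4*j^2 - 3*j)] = 2*(-4*j*(4*j - 3) + (8*j - 3)^2)/(j^3*(4*j - 3)^3)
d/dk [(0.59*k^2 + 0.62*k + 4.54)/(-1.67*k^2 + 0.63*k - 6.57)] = (1.4071*k^2 + 7.411*k - 6.9336)/(2.7889*k^4 - 2.1042*k^3 + 22.3407*k^2 - 8.2782*k + 43.1649)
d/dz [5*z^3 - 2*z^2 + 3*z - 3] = 15*z^2 - 4*z + 3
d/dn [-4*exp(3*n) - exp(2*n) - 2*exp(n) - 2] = 2*(-6*exp(2*n) - exp(n) - 1)*exp(n)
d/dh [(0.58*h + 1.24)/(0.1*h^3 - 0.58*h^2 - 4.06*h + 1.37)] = (-0.116*h^3 - 0.0356000000000001*h^2 + 1.4384*h + 5.829)/(0.01*h^6 - 0.116*h^5 - 0.4756*h^4 + 4.9836*h^3 + 14.8944*h^2 - 11.1244*h + 1.8769)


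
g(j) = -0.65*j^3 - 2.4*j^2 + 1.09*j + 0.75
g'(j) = -1.95*j^2 - 4.8*j + 1.09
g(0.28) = 0.85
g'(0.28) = -0.41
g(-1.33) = -3.42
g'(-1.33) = 4.02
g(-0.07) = 0.66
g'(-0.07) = 1.42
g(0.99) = -1.15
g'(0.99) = -5.57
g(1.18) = -2.37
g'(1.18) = -7.29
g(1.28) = -3.15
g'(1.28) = -8.25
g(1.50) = -5.21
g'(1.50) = -10.50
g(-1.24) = -3.05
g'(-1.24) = 4.04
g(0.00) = 0.75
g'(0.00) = 1.09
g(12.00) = -1454.97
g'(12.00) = -337.31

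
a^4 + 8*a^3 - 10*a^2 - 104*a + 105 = (a - 3)*(a - 1)*(a + 5)*(a + 7)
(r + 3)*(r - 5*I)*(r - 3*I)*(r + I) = r^4 + 3*r^3 - 7*I*r^3 - 7*r^2 - 21*I*r^2 - 21*r - 15*I*r - 45*I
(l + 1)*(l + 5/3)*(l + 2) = l^3 + 14*l^2/3 + 7*l + 10/3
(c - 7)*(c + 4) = c^2 - 3*c - 28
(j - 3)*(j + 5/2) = j^2 - j/2 - 15/2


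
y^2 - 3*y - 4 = (y - 4)*(y + 1)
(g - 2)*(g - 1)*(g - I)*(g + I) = g^4 - 3*g^3 + 3*g^2 - 3*g + 2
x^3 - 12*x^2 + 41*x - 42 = (x - 7)*(x - 3)*(x - 2)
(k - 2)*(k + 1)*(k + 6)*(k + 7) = k^4 + 12*k^3 + 27*k^2 - 68*k - 84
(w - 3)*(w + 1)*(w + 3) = w^3 + w^2 - 9*w - 9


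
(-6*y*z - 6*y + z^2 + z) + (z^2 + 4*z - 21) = -6*y*z - 6*y + 2*z^2 + 5*z - 21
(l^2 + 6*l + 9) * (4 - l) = -l^3 - 2*l^2 + 15*l + 36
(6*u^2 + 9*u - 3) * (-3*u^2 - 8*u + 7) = -18*u^4 - 75*u^3 - 21*u^2 + 87*u - 21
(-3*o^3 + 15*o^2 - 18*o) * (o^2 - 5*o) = -3*o^5 + 30*o^4 - 93*o^3 + 90*o^2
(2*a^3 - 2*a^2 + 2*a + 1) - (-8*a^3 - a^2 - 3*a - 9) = 10*a^3 - a^2 + 5*a + 10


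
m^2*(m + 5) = m^3 + 5*m^2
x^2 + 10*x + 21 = (x + 3)*(x + 7)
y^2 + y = y*(y + 1)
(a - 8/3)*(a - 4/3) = a^2 - 4*a + 32/9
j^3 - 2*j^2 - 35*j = j*(j - 7)*(j + 5)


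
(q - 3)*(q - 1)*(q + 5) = q^3 + q^2 - 17*q + 15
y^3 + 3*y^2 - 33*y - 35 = (y - 5)*(y + 1)*(y + 7)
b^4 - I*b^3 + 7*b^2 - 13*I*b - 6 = (b - 2*I)*(b - I)^2*(b + 3*I)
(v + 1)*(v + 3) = v^2 + 4*v + 3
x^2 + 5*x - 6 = (x - 1)*(x + 6)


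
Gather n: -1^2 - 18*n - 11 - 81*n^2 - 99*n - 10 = -81*n^2 - 117*n - 22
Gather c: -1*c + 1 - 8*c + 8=9 - 9*c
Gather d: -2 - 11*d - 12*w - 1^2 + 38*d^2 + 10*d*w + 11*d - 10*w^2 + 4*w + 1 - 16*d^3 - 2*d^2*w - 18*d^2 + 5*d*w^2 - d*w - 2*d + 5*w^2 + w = -16*d^3 + d^2*(20 - 2*w) + d*(5*w^2 + 9*w - 2) - 5*w^2 - 7*w - 2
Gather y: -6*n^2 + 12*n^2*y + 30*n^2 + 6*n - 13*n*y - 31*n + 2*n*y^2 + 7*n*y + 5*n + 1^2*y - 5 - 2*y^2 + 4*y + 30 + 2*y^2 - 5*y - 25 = 24*n^2 + 2*n*y^2 - 20*n + y*(12*n^2 - 6*n)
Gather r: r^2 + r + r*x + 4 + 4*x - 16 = r^2 + r*(x + 1) + 4*x - 12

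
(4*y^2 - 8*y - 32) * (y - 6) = 4*y^3 - 32*y^2 + 16*y + 192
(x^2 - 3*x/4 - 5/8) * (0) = 0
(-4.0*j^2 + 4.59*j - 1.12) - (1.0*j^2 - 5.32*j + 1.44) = -5.0*j^2 + 9.91*j - 2.56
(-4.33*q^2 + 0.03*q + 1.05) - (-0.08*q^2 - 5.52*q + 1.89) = -4.25*q^2 + 5.55*q - 0.84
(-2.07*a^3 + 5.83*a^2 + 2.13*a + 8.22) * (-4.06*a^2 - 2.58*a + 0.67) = 8.4042*a^5 - 18.3292*a^4 - 25.0761*a^3 - 34.9625*a^2 - 19.7805*a + 5.5074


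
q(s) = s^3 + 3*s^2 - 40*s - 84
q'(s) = 3*s^2 + 6*s - 40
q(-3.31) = 45.00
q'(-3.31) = -26.99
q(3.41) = -145.86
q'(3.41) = 15.34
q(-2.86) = 31.55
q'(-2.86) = -32.62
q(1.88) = -141.95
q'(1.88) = -18.12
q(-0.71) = -54.45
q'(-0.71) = -42.75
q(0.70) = -110.19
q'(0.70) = -34.33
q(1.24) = -127.08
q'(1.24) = -27.95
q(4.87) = -92.15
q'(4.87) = 60.37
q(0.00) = -84.00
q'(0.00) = -40.00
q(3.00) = -150.00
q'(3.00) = 5.00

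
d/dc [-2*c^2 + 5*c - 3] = 5 - 4*c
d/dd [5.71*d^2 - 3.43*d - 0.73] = 11.42*d - 3.43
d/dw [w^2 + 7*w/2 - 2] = 2*w + 7/2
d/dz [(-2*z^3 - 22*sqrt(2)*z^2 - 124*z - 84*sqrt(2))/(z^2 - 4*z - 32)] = 2*(-z^4 + 8*z^3 + 44*sqrt(2)*z^2 + 158*z^2 + 788*sqrt(2)*z - 168*sqrt(2) + 1984)/(z^4 - 8*z^3 - 48*z^2 + 256*z + 1024)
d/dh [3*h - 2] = 3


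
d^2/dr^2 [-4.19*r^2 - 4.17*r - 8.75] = -8.38000000000000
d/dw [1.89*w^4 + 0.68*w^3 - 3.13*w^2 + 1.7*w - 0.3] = 7.56*w^3 + 2.04*w^2 - 6.26*w + 1.7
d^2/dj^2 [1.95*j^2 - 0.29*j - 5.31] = 3.90000000000000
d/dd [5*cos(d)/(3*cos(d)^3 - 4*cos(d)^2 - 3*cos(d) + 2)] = 10*(3*cos(d)^3 - 2*cos(d)^2 - 1)*sin(d)/(3*sin(d)^2*cos(d) - 4*sin(d)^2 + 2)^2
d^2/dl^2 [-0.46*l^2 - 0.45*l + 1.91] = -0.920000000000000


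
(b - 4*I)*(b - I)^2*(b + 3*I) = b^4 - 3*I*b^3 + 9*b^2 - 23*I*b - 12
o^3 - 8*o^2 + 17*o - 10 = (o - 5)*(o - 2)*(o - 1)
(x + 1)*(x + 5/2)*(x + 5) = x^3 + 17*x^2/2 + 20*x + 25/2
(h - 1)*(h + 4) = h^2 + 3*h - 4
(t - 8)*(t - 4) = t^2 - 12*t + 32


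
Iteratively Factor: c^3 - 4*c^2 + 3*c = (c - 1)*(c^2 - 3*c) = c*(c - 1)*(c - 3)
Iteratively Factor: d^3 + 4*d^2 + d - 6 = (d + 2)*(d^2 + 2*d - 3) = (d + 2)*(d + 3)*(d - 1)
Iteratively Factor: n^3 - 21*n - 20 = (n - 5)*(n^2 + 5*n + 4) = (n - 5)*(n + 4)*(n + 1)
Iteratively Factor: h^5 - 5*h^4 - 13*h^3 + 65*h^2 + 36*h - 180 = (h + 3)*(h^4 - 8*h^3 + 11*h^2 + 32*h - 60) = (h - 5)*(h + 3)*(h^3 - 3*h^2 - 4*h + 12) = (h - 5)*(h - 3)*(h + 3)*(h^2 - 4) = (h - 5)*(h - 3)*(h - 2)*(h + 3)*(h + 2)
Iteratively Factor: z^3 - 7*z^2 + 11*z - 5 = (z - 5)*(z^2 - 2*z + 1) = (z - 5)*(z - 1)*(z - 1)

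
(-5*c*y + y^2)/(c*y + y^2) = (-5*c + y)/(c + y)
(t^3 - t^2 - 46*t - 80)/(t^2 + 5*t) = t - 6 - 16/t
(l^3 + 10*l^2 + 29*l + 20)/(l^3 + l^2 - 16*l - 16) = (l + 5)/(l - 4)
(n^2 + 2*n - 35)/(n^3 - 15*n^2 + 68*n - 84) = (n^2 + 2*n - 35)/(n^3 - 15*n^2 + 68*n - 84)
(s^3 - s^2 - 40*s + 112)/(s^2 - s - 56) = (s^2 - 8*s + 16)/(s - 8)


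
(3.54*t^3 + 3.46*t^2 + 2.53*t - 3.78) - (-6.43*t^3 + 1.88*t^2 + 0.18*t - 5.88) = 9.97*t^3 + 1.58*t^2 + 2.35*t + 2.1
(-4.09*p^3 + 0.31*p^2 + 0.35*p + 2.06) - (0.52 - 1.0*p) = -4.09*p^3 + 0.31*p^2 + 1.35*p + 1.54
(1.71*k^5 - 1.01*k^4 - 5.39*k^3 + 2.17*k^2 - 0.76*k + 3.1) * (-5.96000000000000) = -10.1916*k^5 + 6.0196*k^4 + 32.1244*k^3 - 12.9332*k^2 + 4.5296*k - 18.476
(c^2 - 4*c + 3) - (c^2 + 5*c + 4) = -9*c - 1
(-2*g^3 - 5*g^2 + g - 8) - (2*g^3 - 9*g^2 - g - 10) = -4*g^3 + 4*g^2 + 2*g + 2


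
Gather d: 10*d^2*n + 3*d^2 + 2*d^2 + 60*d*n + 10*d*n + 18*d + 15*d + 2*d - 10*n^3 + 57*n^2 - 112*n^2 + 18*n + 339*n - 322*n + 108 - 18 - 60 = d^2*(10*n + 5) + d*(70*n + 35) - 10*n^3 - 55*n^2 + 35*n + 30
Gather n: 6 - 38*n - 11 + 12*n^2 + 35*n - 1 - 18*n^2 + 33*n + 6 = -6*n^2 + 30*n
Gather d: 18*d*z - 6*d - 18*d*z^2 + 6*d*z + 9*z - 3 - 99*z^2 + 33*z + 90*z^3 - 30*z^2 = d*(-18*z^2 + 24*z - 6) + 90*z^3 - 129*z^2 + 42*z - 3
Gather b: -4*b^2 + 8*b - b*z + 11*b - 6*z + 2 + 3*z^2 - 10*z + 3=-4*b^2 + b*(19 - z) + 3*z^2 - 16*z + 5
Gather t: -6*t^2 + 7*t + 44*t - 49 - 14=-6*t^2 + 51*t - 63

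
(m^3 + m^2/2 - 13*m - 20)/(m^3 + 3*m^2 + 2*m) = (m^2 - 3*m/2 - 10)/(m*(m + 1))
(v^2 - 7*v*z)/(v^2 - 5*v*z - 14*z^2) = v/(v + 2*z)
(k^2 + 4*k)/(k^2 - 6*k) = (k + 4)/(k - 6)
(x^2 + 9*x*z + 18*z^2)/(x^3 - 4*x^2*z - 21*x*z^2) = (x + 6*z)/(x*(x - 7*z))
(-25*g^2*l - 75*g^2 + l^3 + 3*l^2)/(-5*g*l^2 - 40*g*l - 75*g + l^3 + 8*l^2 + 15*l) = (5*g + l)/(l + 5)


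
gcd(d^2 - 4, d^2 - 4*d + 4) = d - 2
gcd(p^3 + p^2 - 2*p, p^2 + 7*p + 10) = p + 2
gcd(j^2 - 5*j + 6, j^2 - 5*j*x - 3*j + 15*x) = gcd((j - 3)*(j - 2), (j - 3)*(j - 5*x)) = j - 3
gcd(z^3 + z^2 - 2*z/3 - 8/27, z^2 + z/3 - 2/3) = z - 2/3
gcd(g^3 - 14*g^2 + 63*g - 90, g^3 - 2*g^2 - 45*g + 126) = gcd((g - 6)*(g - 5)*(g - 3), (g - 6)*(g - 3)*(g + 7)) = g^2 - 9*g + 18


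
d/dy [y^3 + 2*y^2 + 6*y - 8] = 3*y^2 + 4*y + 6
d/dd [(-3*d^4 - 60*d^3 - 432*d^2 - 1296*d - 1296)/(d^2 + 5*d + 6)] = 3*(-2*d^3 - 27*d^2 - 108*d - 108)/(d^2 + 6*d + 9)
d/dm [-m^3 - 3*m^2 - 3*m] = -3*m^2 - 6*m - 3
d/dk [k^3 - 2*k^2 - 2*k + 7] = 3*k^2 - 4*k - 2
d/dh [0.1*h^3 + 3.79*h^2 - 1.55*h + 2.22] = 0.3*h^2 + 7.58*h - 1.55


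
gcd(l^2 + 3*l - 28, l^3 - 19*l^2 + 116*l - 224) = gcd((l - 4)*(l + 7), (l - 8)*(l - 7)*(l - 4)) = l - 4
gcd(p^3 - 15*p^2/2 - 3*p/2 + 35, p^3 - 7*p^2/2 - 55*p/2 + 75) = p - 5/2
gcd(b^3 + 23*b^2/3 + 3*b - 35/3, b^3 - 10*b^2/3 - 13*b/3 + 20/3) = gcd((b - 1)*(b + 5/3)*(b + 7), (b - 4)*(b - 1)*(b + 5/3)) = b^2 + 2*b/3 - 5/3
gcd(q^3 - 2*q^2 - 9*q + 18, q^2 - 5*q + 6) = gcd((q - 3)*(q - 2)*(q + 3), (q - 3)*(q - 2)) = q^2 - 5*q + 6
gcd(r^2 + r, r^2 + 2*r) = r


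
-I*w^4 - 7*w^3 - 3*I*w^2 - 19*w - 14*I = (w - 7*I)*(w - 2*I)*(w + I)*(-I*w + 1)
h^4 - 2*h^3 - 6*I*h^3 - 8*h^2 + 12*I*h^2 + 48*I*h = h*(h - 4)*(h + 2)*(h - 6*I)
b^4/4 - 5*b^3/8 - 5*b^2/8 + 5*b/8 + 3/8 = (b/2 + 1/4)*(b/2 + 1/2)*(b - 3)*(b - 1)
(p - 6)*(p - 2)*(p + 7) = p^3 - p^2 - 44*p + 84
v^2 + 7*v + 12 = (v + 3)*(v + 4)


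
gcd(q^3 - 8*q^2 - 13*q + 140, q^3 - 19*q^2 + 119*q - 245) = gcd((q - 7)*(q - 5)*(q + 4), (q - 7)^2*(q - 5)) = q^2 - 12*q + 35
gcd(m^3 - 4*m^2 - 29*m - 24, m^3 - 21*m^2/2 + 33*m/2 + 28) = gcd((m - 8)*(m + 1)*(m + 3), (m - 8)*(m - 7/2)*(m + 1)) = m^2 - 7*m - 8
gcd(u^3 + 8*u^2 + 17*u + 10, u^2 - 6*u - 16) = u + 2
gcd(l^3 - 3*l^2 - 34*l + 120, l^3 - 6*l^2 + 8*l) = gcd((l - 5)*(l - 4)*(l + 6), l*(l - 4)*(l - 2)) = l - 4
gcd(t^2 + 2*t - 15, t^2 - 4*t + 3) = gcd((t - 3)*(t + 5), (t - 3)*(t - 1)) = t - 3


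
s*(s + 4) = s^2 + 4*s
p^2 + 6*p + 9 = (p + 3)^2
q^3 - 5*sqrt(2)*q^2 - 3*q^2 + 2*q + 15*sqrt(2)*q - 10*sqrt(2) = (q - 2)*(q - 1)*(q - 5*sqrt(2))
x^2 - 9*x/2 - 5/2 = (x - 5)*(x + 1/2)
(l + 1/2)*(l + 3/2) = l^2 + 2*l + 3/4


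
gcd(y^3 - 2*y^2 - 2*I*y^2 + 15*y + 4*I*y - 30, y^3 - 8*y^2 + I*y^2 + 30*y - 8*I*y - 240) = y - 5*I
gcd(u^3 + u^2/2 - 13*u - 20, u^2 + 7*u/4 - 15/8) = u + 5/2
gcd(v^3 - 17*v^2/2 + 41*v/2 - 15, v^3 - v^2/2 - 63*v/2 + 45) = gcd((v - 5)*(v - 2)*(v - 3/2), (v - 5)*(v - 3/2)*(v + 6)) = v^2 - 13*v/2 + 15/2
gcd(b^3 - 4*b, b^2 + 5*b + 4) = 1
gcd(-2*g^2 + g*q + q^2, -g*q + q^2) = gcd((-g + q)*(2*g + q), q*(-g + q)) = -g + q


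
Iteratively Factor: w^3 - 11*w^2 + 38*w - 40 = (w - 4)*(w^2 - 7*w + 10) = (w - 4)*(w - 2)*(w - 5)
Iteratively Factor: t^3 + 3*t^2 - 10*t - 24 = (t + 4)*(t^2 - t - 6) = (t + 2)*(t + 4)*(t - 3)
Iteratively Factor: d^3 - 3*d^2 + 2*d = (d - 1)*(d^2 - 2*d) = (d - 2)*(d - 1)*(d)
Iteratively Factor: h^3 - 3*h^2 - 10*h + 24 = (h + 3)*(h^2 - 6*h + 8) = (h - 2)*(h + 3)*(h - 4)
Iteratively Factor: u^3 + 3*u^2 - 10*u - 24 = (u - 3)*(u^2 + 6*u + 8) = (u - 3)*(u + 4)*(u + 2)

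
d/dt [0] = 0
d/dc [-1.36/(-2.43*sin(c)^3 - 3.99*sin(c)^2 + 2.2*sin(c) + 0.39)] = (-9.9144*sin(c)^2 - 10.8528*sin(c) + 2.992)*cos(c)/(2.43*sin(c)^3 + 3.99*sin(c)^2 - 2.2*sin(c) - 0.39)^2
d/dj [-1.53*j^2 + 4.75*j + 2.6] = 4.75 - 3.06*j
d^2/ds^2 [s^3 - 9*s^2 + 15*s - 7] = 6*s - 18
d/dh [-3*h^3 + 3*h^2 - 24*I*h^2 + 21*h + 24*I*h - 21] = -9*h^2 + h*(6 - 48*I) + 21 + 24*I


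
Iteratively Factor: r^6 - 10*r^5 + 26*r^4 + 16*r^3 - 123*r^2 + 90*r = (r + 2)*(r^5 - 12*r^4 + 50*r^3 - 84*r^2 + 45*r) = r*(r + 2)*(r^4 - 12*r^3 + 50*r^2 - 84*r + 45) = r*(r - 3)*(r + 2)*(r^3 - 9*r^2 + 23*r - 15) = r*(r - 3)^2*(r + 2)*(r^2 - 6*r + 5) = r*(r - 3)^2*(r - 1)*(r + 2)*(r - 5)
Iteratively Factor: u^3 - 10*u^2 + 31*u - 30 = (u - 2)*(u^2 - 8*u + 15) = (u - 3)*(u - 2)*(u - 5)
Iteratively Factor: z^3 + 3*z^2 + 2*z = (z)*(z^2 + 3*z + 2) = z*(z + 1)*(z + 2)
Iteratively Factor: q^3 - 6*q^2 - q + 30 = (q + 2)*(q^2 - 8*q + 15) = (q - 5)*(q + 2)*(q - 3)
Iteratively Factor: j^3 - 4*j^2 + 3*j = (j - 3)*(j^2 - j) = j*(j - 3)*(j - 1)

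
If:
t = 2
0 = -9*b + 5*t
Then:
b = 10/9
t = 2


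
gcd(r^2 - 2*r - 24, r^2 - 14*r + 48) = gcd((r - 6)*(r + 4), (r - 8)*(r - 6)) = r - 6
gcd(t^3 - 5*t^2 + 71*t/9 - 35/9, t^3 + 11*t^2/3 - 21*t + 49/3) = t^2 - 10*t/3 + 7/3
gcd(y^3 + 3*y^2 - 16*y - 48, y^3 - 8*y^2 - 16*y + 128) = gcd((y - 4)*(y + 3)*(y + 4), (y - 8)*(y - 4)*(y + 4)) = y^2 - 16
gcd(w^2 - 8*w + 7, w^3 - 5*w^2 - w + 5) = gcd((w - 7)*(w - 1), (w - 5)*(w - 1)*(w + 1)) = w - 1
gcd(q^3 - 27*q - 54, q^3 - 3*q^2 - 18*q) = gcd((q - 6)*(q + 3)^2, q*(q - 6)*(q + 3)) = q^2 - 3*q - 18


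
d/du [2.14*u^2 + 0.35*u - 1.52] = 4.28*u + 0.35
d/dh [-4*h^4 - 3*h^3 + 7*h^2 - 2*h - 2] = -16*h^3 - 9*h^2 + 14*h - 2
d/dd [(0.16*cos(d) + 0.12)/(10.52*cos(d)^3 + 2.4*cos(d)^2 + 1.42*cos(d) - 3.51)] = (3.3664*cos(d)^3 + 4.1712*cos(d)^2 + 0.576*cos(d) + 0.732)*sin(d)/(110.6704*cos(d)^6 + 50.496*cos(d)^5 + 35.6368*cos(d)^4 - 67.0344*cos(d)^3 - 14.8316*cos(d)^2 - 9.9684*cos(d) + 12.3201)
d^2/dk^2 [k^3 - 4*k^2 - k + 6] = 6*k - 8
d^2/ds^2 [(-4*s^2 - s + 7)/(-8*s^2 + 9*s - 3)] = 32*(22*s^3 - 102*s^2 + 90*s - 21)/(512*s^6 - 1728*s^5 + 2520*s^4 - 2025*s^3 + 945*s^2 - 243*s + 27)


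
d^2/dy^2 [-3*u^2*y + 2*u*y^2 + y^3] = 4*u + 6*y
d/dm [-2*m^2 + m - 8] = 1 - 4*m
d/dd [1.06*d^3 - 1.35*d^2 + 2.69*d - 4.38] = 3.18*d^2 - 2.7*d + 2.69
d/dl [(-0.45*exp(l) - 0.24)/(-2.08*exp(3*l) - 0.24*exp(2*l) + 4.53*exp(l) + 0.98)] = (-1.872*exp(3*l) - 1.6056*exp(2*l) - 0.1152*exp(l) + 0.6462)*exp(l)/(4.3264*exp(6*l) + 0.9984*exp(5*l) - 18.7872*exp(4*l) - 6.2512*exp(3*l) + 20.0505*exp(2*l) + 8.8788*exp(l) + 0.9604)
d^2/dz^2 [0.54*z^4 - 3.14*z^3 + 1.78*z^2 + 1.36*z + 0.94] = 6.48*z^2 - 18.84*z + 3.56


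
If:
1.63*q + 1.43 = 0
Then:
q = -0.88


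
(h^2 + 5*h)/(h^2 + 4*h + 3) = h*(h + 5)/(h^2 + 4*h + 3)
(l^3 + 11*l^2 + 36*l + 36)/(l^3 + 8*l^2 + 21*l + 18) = (l + 6)/(l + 3)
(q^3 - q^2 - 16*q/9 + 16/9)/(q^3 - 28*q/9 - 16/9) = (3*q^2 - 7*q + 4)/(3*q^2 - 4*q - 4)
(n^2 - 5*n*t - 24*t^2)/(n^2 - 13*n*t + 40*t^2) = (-n - 3*t)/(-n + 5*t)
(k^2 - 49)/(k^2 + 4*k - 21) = (k - 7)/(k - 3)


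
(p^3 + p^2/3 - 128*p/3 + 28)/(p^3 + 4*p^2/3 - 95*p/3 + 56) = (3*p^2 - 20*p + 12)/(3*p^2 - 17*p + 24)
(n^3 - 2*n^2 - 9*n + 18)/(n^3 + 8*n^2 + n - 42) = (n - 3)/(n + 7)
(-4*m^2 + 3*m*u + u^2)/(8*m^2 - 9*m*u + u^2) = (4*m + u)/(-8*m + u)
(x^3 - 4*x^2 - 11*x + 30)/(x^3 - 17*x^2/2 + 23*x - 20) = 2*(x^2 - 2*x - 15)/(2*x^2 - 13*x + 20)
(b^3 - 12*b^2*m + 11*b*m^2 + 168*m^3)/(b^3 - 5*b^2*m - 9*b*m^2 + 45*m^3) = (b^2 - 15*b*m + 56*m^2)/(b^2 - 8*b*m + 15*m^2)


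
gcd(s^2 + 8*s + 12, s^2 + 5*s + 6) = s + 2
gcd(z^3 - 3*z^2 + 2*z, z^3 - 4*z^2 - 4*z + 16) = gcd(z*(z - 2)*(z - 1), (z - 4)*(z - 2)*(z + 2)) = z - 2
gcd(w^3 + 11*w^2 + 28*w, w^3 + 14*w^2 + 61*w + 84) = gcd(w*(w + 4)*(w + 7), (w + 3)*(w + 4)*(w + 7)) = w^2 + 11*w + 28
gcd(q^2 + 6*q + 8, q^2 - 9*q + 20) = 1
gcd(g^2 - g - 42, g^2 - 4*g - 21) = g - 7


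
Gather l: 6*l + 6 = 6*l + 6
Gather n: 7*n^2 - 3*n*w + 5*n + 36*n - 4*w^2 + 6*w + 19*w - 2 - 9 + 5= 7*n^2 + n*(41 - 3*w) - 4*w^2 + 25*w - 6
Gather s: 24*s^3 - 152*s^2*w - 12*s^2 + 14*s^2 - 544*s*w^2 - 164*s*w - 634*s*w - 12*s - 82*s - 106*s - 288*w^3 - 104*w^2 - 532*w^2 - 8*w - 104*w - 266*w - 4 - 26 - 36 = 24*s^3 + s^2*(2 - 152*w) + s*(-544*w^2 - 798*w - 200) - 288*w^3 - 636*w^2 - 378*w - 66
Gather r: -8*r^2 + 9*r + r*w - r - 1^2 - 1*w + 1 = -8*r^2 + r*(w + 8) - w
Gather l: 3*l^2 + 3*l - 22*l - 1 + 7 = 3*l^2 - 19*l + 6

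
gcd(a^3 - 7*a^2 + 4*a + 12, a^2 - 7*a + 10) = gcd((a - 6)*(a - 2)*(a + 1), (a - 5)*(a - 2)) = a - 2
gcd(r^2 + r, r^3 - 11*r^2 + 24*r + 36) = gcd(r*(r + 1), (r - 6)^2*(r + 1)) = r + 1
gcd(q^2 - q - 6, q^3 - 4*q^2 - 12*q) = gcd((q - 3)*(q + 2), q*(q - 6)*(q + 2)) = q + 2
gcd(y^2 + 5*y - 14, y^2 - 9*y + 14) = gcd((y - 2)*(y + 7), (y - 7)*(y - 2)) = y - 2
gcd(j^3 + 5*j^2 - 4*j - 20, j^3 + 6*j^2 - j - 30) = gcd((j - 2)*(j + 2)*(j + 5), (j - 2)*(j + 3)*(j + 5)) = j^2 + 3*j - 10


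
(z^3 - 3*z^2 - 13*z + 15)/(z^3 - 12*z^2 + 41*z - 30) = (z + 3)/(z - 6)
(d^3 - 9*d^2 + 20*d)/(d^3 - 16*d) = (d - 5)/(d + 4)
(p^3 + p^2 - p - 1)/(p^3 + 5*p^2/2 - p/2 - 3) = 2*(p^2 + 2*p + 1)/(2*p^2 + 7*p + 6)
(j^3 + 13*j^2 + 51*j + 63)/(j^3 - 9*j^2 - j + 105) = (j^2 + 10*j + 21)/(j^2 - 12*j + 35)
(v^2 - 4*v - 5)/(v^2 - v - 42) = (-v^2 + 4*v + 5)/(-v^2 + v + 42)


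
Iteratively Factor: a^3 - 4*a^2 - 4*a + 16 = (a - 2)*(a^2 - 2*a - 8) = (a - 4)*(a - 2)*(a + 2)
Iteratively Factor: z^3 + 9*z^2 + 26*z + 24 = (z + 2)*(z^2 + 7*z + 12) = (z + 2)*(z + 4)*(z + 3)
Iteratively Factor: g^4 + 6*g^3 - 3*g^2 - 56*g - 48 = (g + 4)*(g^3 + 2*g^2 - 11*g - 12) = (g + 4)^2*(g^2 - 2*g - 3) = (g - 3)*(g + 4)^2*(g + 1)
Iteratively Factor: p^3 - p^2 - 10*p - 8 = (p + 2)*(p^2 - 3*p - 4) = (p + 1)*(p + 2)*(p - 4)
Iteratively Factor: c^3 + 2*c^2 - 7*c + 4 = (c + 4)*(c^2 - 2*c + 1) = (c - 1)*(c + 4)*(c - 1)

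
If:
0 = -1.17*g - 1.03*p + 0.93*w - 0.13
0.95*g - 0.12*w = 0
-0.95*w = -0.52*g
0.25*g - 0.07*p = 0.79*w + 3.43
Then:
No Solution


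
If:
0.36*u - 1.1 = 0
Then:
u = 3.06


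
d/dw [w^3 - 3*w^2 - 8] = 3*w*(w - 2)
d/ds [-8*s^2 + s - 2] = 1 - 16*s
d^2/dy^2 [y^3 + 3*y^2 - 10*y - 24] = 6*y + 6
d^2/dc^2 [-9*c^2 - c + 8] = -18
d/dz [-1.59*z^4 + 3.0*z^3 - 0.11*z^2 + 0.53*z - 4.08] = -6.36*z^3 + 9.0*z^2 - 0.22*z + 0.53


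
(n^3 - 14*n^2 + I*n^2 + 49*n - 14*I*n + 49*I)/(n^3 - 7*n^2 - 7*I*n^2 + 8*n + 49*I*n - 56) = (n - 7)/(n - 8*I)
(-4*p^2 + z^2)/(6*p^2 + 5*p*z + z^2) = (-2*p + z)/(3*p + z)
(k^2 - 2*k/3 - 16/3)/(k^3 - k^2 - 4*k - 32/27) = 9*(k + 2)/(9*k^2 + 15*k + 4)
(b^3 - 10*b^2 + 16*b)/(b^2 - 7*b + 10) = b*(b - 8)/(b - 5)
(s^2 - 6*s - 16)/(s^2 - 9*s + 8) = (s + 2)/(s - 1)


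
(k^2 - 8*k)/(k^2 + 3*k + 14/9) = 9*k*(k - 8)/(9*k^2 + 27*k + 14)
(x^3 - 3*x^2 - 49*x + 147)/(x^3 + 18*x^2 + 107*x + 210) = (x^2 - 10*x + 21)/(x^2 + 11*x + 30)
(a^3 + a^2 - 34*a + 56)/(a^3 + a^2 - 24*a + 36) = (a^2 + 3*a - 28)/(a^2 + 3*a - 18)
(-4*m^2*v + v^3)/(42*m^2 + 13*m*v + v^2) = v*(-4*m^2 + v^2)/(42*m^2 + 13*m*v + v^2)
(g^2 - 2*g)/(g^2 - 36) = g*(g - 2)/(g^2 - 36)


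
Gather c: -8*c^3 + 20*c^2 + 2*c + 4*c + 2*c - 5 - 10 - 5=-8*c^3 + 20*c^2 + 8*c - 20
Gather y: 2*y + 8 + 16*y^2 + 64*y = 16*y^2 + 66*y + 8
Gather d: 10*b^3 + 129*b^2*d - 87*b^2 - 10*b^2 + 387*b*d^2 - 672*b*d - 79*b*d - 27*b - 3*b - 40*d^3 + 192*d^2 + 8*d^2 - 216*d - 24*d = 10*b^3 - 97*b^2 - 30*b - 40*d^3 + d^2*(387*b + 200) + d*(129*b^2 - 751*b - 240)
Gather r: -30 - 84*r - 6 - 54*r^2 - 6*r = -54*r^2 - 90*r - 36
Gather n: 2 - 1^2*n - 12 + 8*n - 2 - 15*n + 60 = 48 - 8*n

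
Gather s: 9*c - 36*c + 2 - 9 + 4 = -27*c - 3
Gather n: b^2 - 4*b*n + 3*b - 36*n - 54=b^2 + 3*b + n*(-4*b - 36) - 54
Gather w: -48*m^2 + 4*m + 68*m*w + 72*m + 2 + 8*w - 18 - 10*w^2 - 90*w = -48*m^2 + 76*m - 10*w^2 + w*(68*m - 82) - 16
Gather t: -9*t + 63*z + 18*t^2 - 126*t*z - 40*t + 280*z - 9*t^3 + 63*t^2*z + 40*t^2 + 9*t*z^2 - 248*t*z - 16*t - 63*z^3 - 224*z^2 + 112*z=-9*t^3 + t^2*(63*z + 58) + t*(9*z^2 - 374*z - 65) - 63*z^3 - 224*z^2 + 455*z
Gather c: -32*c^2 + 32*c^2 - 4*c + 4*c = 0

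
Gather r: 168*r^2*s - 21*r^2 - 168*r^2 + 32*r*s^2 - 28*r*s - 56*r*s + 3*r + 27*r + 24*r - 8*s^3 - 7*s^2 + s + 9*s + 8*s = r^2*(168*s - 189) + r*(32*s^2 - 84*s + 54) - 8*s^3 - 7*s^2 + 18*s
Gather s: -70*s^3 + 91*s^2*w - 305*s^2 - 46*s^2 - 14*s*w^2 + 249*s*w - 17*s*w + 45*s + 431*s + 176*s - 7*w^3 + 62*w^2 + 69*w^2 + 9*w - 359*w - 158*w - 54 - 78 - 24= -70*s^3 + s^2*(91*w - 351) + s*(-14*w^2 + 232*w + 652) - 7*w^3 + 131*w^2 - 508*w - 156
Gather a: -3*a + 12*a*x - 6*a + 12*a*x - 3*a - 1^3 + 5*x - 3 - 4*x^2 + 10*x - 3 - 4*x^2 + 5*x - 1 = a*(24*x - 12) - 8*x^2 + 20*x - 8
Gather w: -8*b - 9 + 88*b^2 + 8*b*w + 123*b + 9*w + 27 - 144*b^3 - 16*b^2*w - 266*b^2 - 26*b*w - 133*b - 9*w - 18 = -144*b^3 - 178*b^2 - 18*b + w*(-16*b^2 - 18*b)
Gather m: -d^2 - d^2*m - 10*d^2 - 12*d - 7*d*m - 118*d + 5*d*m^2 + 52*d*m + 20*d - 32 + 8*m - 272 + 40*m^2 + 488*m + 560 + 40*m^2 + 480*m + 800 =-11*d^2 - 110*d + m^2*(5*d + 80) + m*(-d^2 + 45*d + 976) + 1056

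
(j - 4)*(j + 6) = j^2 + 2*j - 24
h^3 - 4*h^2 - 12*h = h*(h - 6)*(h + 2)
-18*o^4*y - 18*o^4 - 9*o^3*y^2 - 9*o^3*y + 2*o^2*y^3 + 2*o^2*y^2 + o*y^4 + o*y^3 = (-3*o + y)*(2*o + y)*(3*o + y)*(o*y + o)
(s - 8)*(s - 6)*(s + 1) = s^3 - 13*s^2 + 34*s + 48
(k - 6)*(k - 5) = k^2 - 11*k + 30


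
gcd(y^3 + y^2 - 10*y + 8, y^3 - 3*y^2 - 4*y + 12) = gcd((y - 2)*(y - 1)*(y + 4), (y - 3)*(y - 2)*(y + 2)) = y - 2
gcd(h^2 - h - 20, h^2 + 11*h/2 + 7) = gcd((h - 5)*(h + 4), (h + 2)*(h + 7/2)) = 1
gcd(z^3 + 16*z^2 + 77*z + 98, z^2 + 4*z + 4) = z + 2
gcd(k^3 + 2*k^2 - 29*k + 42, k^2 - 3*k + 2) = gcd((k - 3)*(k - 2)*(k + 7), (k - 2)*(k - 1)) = k - 2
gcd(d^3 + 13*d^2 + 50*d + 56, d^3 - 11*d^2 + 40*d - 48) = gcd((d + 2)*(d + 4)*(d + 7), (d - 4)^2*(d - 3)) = 1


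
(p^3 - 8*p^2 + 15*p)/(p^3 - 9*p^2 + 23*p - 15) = p/(p - 1)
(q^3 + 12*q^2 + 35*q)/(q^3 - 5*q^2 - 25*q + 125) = q*(q + 7)/(q^2 - 10*q + 25)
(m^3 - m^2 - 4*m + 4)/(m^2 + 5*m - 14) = (m^2 + m - 2)/(m + 7)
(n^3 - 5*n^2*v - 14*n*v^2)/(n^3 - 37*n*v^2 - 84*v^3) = n*(n + 2*v)/(n^2 + 7*n*v + 12*v^2)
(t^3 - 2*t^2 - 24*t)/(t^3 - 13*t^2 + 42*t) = (t + 4)/(t - 7)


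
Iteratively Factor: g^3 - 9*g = (g + 3)*(g^2 - 3*g) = (g - 3)*(g + 3)*(g)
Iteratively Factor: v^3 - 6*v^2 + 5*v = (v)*(v^2 - 6*v + 5) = v*(v - 5)*(v - 1)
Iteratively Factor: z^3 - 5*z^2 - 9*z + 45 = (z - 3)*(z^2 - 2*z - 15) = (z - 5)*(z - 3)*(z + 3)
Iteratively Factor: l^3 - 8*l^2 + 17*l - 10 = (l - 2)*(l^2 - 6*l + 5) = (l - 2)*(l - 1)*(l - 5)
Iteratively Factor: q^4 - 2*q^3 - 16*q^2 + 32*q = (q + 4)*(q^3 - 6*q^2 + 8*q) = q*(q + 4)*(q^2 - 6*q + 8) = q*(q - 4)*(q + 4)*(q - 2)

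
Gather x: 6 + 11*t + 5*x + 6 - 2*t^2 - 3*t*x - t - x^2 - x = -2*t^2 + 10*t - x^2 + x*(4 - 3*t) + 12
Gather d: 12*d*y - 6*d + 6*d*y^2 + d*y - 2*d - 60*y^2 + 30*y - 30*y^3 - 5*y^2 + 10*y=d*(6*y^2 + 13*y - 8) - 30*y^3 - 65*y^2 + 40*y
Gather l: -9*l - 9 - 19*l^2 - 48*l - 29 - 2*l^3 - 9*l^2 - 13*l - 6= -2*l^3 - 28*l^2 - 70*l - 44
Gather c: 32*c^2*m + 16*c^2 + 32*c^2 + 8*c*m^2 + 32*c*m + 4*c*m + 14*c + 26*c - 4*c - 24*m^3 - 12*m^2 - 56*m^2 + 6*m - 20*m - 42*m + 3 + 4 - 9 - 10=c^2*(32*m + 48) + c*(8*m^2 + 36*m + 36) - 24*m^3 - 68*m^2 - 56*m - 12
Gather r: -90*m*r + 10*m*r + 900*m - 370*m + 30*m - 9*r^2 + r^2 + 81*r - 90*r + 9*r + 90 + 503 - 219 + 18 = -80*m*r + 560*m - 8*r^2 + 392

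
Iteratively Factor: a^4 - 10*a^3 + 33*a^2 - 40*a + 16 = (a - 1)*(a^3 - 9*a^2 + 24*a - 16) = (a - 1)^2*(a^2 - 8*a + 16) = (a - 4)*(a - 1)^2*(a - 4)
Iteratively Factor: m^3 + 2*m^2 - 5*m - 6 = (m + 3)*(m^2 - m - 2) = (m + 1)*(m + 3)*(m - 2)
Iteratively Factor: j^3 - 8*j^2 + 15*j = (j - 5)*(j^2 - 3*j) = j*(j - 5)*(j - 3)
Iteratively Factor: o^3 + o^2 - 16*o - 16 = (o + 1)*(o^2 - 16) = (o - 4)*(o + 1)*(o + 4)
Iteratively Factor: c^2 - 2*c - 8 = (c + 2)*(c - 4)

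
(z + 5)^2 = z^2 + 10*z + 25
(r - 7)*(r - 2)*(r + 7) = r^3 - 2*r^2 - 49*r + 98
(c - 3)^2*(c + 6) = c^3 - 27*c + 54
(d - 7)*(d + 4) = d^2 - 3*d - 28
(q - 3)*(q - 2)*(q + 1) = q^3 - 4*q^2 + q + 6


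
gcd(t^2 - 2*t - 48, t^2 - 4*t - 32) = t - 8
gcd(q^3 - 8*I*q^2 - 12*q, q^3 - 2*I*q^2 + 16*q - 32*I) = q - 2*I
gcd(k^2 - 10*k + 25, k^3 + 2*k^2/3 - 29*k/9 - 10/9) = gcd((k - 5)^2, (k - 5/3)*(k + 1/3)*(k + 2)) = 1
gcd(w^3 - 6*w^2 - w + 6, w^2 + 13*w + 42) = 1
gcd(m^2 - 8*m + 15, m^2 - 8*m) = 1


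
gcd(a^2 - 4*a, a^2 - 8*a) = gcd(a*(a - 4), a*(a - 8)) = a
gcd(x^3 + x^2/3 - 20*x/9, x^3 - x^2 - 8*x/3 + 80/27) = x^2 + x/3 - 20/9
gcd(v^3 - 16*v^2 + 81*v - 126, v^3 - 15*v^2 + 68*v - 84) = v^2 - 13*v + 42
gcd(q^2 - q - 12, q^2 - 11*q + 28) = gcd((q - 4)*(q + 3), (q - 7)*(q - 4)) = q - 4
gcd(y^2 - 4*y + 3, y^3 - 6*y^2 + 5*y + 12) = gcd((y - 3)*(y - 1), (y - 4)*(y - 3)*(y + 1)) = y - 3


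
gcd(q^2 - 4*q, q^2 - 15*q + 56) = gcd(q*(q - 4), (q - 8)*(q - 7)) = 1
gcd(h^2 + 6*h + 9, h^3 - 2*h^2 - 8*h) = 1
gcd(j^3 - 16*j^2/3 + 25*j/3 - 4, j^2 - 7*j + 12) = j - 3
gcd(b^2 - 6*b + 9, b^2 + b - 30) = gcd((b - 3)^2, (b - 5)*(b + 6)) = 1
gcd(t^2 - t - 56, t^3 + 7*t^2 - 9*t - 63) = t + 7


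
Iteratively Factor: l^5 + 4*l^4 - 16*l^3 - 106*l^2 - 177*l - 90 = (l + 3)*(l^4 + l^3 - 19*l^2 - 49*l - 30) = (l + 1)*(l + 3)*(l^3 - 19*l - 30) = (l - 5)*(l + 1)*(l + 3)*(l^2 + 5*l + 6) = (l - 5)*(l + 1)*(l + 3)^2*(l + 2)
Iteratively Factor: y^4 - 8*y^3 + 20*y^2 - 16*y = (y - 4)*(y^3 - 4*y^2 + 4*y) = (y - 4)*(y - 2)*(y^2 - 2*y) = (y - 4)*(y - 2)^2*(y)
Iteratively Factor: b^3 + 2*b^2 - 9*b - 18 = (b + 3)*(b^2 - b - 6) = (b - 3)*(b + 3)*(b + 2)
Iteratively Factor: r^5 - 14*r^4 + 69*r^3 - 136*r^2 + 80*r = (r)*(r^4 - 14*r^3 + 69*r^2 - 136*r + 80) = r*(r - 1)*(r^3 - 13*r^2 + 56*r - 80) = r*(r - 4)*(r - 1)*(r^2 - 9*r + 20) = r*(r - 5)*(r - 4)*(r - 1)*(r - 4)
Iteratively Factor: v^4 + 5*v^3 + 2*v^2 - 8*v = (v + 2)*(v^3 + 3*v^2 - 4*v) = (v + 2)*(v + 4)*(v^2 - v) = (v - 1)*(v + 2)*(v + 4)*(v)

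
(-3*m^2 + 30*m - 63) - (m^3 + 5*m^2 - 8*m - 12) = -m^3 - 8*m^2 + 38*m - 51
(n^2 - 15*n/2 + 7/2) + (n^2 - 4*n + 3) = 2*n^2 - 23*n/2 + 13/2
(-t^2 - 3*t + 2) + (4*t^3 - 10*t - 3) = 4*t^3 - t^2 - 13*t - 1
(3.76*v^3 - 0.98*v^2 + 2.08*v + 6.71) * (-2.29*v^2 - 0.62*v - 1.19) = -8.6104*v^5 - 0.0869999999999997*v^4 - 8.63*v^3 - 15.4893*v^2 - 6.6354*v - 7.9849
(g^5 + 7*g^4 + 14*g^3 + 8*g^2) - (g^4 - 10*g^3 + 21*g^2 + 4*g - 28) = g^5 + 6*g^4 + 24*g^3 - 13*g^2 - 4*g + 28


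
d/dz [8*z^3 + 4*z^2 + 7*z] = 24*z^2 + 8*z + 7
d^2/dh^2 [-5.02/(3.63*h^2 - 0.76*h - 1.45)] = (-132.296076*h^2 + 27.698352*h + 5.02*(7.26*h - 0.76)*(14.52*h - 1.52) + 52.84554)/(-3.63*h^2 + 0.76*h + 1.45)^3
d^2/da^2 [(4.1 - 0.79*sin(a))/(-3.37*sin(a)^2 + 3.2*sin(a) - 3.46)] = (-8.971951*sin(a)^5 + 177.7338*sin(a)^4 - 59.42995*sin(a)^3 - 437.3699*sin(a)^2 + 245.954688*sin(a) + 29.1394)/(38.272753*sin(a)^6 - 109.02624*sin(a)^5 + 221.411022*sin(a)^4 - 256.64384*sin(a)^3 + 227.324076*sin(a)^2 - 114.92736*sin(a) + 41.421736)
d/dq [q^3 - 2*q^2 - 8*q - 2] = 3*q^2 - 4*q - 8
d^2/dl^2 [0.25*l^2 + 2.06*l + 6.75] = 0.500000000000000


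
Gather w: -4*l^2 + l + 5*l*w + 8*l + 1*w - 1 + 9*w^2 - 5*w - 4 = -4*l^2 + 9*l + 9*w^2 + w*(5*l - 4) - 5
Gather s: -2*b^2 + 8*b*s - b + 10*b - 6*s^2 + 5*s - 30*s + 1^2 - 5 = -2*b^2 + 9*b - 6*s^2 + s*(8*b - 25) - 4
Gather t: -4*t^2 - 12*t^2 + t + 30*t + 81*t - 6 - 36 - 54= -16*t^2 + 112*t - 96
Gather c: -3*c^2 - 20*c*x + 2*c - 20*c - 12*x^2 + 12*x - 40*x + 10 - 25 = -3*c^2 + c*(-20*x - 18) - 12*x^2 - 28*x - 15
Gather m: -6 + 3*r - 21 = 3*r - 27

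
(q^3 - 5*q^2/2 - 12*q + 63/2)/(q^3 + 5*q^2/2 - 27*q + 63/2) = (2*q^2 + q - 21)/(2*q^2 + 11*q - 21)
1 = 1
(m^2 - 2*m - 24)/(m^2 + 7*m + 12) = (m - 6)/(m + 3)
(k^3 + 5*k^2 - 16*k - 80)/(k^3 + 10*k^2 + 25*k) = (k^2 - 16)/(k*(k + 5))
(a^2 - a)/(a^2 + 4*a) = (a - 1)/(a + 4)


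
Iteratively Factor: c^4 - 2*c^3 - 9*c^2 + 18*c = (c - 3)*(c^3 + c^2 - 6*c) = (c - 3)*(c + 3)*(c^2 - 2*c) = (c - 3)*(c - 2)*(c + 3)*(c)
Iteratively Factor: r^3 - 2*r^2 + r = (r - 1)*(r^2 - r) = (r - 1)^2*(r)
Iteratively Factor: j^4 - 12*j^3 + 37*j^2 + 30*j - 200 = (j - 5)*(j^3 - 7*j^2 + 2*j + 40) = (j - 5)*(j + 2)*(j^2 - 9*j + 20) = (j - 5)^2*(j + 2)*(j - 4)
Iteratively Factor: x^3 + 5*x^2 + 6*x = (x + 2)*(x^2 + 3*x) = x*(x + 2)*(x + 3)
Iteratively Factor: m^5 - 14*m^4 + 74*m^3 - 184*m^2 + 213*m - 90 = (m - 5)*(m^4 - 9*m^3 + 29*m^2 - 39*m + 18) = (m - 5)*(m - 3)*(m^3 - 6*m^2 + 11*m - 6) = (m - 5)*(m - 3)*(m - 2)*(m^2 - 4*m + 3) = (m - 5)*(m - 3)^2*(m - 2)*(m - 1)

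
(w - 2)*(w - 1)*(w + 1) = w^3 - 2*w^2 - w + 2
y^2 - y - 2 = (y - 2)*(y + 1)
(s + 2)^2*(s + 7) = s^3 + 11*s^2 + 32*s + 28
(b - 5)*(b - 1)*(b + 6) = b^3 - 31*b + 30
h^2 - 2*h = h*(h - 2)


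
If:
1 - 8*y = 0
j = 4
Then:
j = 4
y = 1/8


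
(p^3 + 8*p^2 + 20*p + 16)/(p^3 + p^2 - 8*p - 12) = (p + 4)/(p - 3)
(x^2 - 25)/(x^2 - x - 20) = (x + 5)/(x + 4)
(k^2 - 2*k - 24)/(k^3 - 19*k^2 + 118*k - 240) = (k + 4)/(k^2 - 13*k + 40)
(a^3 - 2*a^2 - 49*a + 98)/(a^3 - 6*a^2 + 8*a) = (a^2 - 49)/(a*(a - 4))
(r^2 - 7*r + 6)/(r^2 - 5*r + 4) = (r - 6)/(r - 4)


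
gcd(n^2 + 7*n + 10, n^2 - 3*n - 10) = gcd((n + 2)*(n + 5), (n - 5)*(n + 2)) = n + 2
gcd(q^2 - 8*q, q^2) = q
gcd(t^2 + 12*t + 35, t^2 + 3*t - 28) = t + 7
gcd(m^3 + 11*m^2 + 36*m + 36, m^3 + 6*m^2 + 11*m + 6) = m^2 + 5*m + 6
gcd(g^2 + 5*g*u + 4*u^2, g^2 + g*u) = g + u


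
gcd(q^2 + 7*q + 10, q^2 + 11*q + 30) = q + 5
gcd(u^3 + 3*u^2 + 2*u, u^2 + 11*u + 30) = 1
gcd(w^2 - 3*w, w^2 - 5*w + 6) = w - 3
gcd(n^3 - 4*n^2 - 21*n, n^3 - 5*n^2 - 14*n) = n^2 - 7*n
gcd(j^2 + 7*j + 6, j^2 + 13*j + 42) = j + 6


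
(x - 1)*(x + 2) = x^2 + x - 2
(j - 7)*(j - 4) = j^2 - 11*j + 28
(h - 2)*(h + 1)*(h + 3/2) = h^3 + h^2/2 - 7*h/2 - 3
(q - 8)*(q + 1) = q^2 - 7*q - 8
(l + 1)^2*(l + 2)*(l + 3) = l^4 + 7*l^3 + 17*l^2 + 17*l + 6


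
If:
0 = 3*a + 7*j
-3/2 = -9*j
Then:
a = -7/18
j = 1/6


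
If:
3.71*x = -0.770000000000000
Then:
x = -0.21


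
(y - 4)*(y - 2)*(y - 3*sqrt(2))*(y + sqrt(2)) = y^4 - 6*y^3 - 2*sqrt(2)*y^3 + 2*y^2 + 12*sqrt(2)*y^2 - 16*sqrt(2)*y + 36*y - 48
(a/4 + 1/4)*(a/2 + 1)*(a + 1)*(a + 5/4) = a^4/8 + 21*a^3/32 + 5*a^2/4 + 33*a/32 + 5/16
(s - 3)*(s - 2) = s^2 - 5*s + 6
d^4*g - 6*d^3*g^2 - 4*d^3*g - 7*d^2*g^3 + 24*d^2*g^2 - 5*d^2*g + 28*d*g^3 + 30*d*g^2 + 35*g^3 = (d - 5)*(d - 7*g)*(d + g)*(d*g + g)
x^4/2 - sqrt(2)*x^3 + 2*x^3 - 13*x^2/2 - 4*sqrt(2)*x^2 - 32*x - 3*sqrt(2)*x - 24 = (x/2 + sqrt(2))*(x + 1)*(x + 3)*(x - 4*sqrt(2))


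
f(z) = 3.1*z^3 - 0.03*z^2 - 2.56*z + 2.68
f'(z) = 9.3*z^2 - 0.06*z - 2.56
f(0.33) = 1.94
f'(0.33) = -1.57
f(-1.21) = 0.24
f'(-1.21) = 11.13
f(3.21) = 96.69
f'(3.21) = 93.08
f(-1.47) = -3.47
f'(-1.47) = 17.62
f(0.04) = 2.58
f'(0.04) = -2.55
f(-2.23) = -26.14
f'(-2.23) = 43.82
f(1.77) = 15.25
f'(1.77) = 26.47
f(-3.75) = -151.62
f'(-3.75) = 128.45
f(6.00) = 655.84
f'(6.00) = 331.88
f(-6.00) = -652.64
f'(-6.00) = 332.60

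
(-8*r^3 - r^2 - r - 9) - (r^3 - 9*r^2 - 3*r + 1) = -9*r^3 + 8*r^2 + 2*r - 10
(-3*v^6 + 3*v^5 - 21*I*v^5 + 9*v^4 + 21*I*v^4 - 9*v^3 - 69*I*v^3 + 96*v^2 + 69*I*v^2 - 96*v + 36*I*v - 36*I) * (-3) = 9*v^6 - 9*v^5 + 63*I*v^5 - 27*v^4 - 63*I*v^4 + 27*v^3 + 207*I*v^3 - 288*v^2 - 207*I*v^2 + 288*v - 108*I*v + 108*I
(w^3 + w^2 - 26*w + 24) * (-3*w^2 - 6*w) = -3*w^5 - 9*w^4 + 72*w^3 + 84*w^2 - 144*w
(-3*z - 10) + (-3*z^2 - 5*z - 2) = -3*z^2 - 8*z - 12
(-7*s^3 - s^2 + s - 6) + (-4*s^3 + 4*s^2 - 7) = -11*s^3 + 3*s^2 + s - 13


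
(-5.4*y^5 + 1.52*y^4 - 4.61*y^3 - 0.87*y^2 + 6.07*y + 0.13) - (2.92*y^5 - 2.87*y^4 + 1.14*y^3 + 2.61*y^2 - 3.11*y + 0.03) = -8.32*y^5 + 4.39*y^4 - 5.75*y^3 - 3.48*y^2 + 9.18*y + 0.1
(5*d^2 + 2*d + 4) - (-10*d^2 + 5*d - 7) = 15*d^2 - 3*d + 11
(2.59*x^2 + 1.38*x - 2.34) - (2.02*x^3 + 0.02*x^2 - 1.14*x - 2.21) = -2.02*x^3 + 2.57*x^2 + 2.52*x - 0.13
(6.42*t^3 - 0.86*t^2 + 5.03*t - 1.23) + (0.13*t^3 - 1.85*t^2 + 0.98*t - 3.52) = 6.55*t^3 - 2.71*t^2 + 6.01*t - 4.75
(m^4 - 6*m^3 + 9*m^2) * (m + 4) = m^5 - 2*m^4 - 15*m^3 + 36*m^2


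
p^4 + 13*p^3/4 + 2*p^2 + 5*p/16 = p*(p + 1/4)*(p + 1/2)*(p + 5/2)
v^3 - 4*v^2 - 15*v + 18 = (v - 6)*(v - 1)*(v + 3)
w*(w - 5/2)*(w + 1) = w^3 - 3*w^2/2 - 5*w/2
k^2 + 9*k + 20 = (k + 4)*(k + 5)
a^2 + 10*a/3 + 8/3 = (a + 4/3)*(a + 2)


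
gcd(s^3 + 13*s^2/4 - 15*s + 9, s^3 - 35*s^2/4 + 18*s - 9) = s^2 - 11*s/4 + 3/2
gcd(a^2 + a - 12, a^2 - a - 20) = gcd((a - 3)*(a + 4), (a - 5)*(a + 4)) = a + 4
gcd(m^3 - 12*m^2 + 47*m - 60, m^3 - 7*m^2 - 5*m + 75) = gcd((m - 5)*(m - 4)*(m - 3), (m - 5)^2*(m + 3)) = m - 5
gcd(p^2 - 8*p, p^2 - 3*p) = p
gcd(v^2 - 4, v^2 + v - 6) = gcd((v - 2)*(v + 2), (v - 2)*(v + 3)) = v - 2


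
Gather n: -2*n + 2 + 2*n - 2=0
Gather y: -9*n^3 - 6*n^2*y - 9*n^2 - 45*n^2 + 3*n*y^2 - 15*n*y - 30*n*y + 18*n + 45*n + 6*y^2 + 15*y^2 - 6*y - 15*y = -9*n^3 - 54*n^2 + 63*n + y^2*(3*n + 21) + y*(-6*n^2 - 45*n - 21)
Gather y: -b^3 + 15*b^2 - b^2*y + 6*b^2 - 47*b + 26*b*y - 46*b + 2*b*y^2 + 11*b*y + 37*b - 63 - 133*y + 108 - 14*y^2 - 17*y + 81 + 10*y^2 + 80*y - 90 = -b^3 + 21*b^2 - 56*b + y^2*(2*b - 4) + y*(-b^2 + 37*b - 70) + 36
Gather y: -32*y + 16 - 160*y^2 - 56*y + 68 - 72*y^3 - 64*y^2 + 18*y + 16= -72*y^3 - 224*y^2 - 70*y + 100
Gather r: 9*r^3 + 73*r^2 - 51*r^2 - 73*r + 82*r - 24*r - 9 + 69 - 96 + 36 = 9*r^3 + 22*r^2 - 15*r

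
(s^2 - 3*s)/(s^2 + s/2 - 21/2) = 2*s/(2*s + 7)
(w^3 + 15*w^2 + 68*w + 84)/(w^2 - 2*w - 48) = (w^2 + 9*w + 14)/(w - 8)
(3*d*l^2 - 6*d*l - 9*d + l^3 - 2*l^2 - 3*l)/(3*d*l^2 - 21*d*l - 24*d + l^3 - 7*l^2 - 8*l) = (l - 3)/(l - 8)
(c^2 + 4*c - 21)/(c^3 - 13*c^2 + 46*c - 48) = (c + 7)/(c^2 - 10*c + 16)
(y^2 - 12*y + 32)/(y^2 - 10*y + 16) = (y - 4)/(y - 2)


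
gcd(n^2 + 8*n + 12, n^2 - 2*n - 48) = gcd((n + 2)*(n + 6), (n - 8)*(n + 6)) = n + 6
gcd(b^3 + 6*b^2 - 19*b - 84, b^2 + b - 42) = b + 7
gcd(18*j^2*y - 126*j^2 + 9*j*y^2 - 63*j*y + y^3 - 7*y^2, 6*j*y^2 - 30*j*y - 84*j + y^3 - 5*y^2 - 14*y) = 6*j*y - 42*j + y^2 - 7*y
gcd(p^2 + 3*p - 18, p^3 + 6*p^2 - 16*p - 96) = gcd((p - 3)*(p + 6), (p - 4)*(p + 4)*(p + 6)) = p + 6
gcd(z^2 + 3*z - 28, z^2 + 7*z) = z + 7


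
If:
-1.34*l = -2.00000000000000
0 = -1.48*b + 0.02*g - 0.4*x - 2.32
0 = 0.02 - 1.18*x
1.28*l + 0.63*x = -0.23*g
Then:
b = -1.69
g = -8.35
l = 1.49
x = 0.02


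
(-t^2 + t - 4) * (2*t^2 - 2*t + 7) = -2*t^4 + 4*t^3 - 17*t^2 + 15*t - 28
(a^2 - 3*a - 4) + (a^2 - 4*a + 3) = 2*a^2 - 7*a - 1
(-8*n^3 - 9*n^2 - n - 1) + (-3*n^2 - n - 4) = -8*n^3 - 12*n^2 - 2*n - 5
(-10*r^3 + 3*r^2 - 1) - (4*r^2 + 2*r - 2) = -10*r^3 - r^2 - 2*r + 1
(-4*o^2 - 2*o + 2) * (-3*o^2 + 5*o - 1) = 12*o^4 - 14*o^3 - 12*o^2 + 12*o - 2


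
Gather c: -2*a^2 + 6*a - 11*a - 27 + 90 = -2*a^2 - 5*a + 63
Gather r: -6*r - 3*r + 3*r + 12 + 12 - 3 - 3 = 18 - 6*r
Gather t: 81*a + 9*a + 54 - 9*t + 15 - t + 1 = 90*a - 10*t + 70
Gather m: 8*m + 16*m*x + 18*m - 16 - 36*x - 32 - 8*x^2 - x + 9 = m*(16*x + 26) - 8*x^2 - 37*x - 39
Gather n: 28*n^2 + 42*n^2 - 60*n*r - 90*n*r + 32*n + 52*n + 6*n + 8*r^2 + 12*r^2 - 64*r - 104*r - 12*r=70*n^2 + n*(90 - 150*r) + 20*r^2 - 180*r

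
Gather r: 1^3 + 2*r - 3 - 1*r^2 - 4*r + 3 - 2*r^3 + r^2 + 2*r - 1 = -2*r^3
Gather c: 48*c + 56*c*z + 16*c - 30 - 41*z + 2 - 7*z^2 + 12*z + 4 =c*(56*z + 64) - 7*z^2 - 29*z - 24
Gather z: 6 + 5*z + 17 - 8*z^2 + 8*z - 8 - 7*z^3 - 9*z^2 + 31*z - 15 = -7*z^3 - 17*z^2 + 44*z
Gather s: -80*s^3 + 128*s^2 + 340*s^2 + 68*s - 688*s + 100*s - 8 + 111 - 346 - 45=-80*s^3 + 468*s^2 - 520*s - 288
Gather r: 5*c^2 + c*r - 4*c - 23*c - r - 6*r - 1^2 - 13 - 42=5*c^2 - 27*c + r*(c - 7) - 56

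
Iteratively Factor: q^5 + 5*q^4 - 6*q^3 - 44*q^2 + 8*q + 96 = (q + 2)*(q^4 + 3*q^3 - 12*q^2 - 20*q + 48) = (q - 2)*(q + 2)*(q^3 + 5*q^2 - 2*q - 24) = (q - 2)*(q + 2)*(q + 4)*(q^2 + q - 6) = (q - 2)*(q + 2)*(q + 3)*(q + 4)*(q - 2)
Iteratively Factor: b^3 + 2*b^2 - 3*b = (b - 1)*(b^2 + 3*b) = b*(b - 1)*(b + 3)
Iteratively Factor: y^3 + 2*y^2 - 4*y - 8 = (y + 2)*(y^2 - 4) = (y + 2)^2*(y - 2)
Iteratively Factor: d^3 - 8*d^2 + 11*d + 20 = (d - 5)*(d^2 - 3*d - 4) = (d - 5)*(d + 1)*(d - 4)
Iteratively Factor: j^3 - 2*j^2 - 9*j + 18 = (j - 3)*(j^2 + j - 6) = (j - 3)*(j + 3)*(j - 2)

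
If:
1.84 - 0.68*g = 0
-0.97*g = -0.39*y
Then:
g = 2.71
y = 6.73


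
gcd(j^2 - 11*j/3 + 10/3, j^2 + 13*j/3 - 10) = j - 5/3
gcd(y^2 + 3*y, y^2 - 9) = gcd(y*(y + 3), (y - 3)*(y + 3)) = y + 3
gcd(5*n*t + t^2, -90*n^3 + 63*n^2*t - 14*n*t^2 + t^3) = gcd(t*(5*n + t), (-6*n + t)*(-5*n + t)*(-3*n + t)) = 1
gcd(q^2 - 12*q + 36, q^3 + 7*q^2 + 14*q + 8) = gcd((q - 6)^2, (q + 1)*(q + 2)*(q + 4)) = 1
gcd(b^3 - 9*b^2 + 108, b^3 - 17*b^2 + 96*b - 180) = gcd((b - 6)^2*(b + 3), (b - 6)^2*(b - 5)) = b^2 - 12*b + 36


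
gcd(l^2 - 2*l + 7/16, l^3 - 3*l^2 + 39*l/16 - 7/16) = l^2 - 2*l + 7/16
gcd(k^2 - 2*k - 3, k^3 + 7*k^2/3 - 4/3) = k + 1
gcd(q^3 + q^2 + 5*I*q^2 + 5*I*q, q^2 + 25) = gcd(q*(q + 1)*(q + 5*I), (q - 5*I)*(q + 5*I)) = q + 5*I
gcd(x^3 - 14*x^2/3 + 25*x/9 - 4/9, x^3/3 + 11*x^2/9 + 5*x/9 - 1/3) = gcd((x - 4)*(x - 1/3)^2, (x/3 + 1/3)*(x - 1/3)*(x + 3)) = x - 1/3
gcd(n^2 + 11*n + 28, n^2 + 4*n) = n + 4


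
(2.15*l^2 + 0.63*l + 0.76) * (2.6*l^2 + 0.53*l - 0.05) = 5.59*l^4 + 2.7775*l^3 + 2.2024*l^2 + 0.3713*l - 0.038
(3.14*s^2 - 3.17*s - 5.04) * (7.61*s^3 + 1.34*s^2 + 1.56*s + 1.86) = 23.8954*s^5 - 19.9161*s^4 - 37.7038*s^3 - 5.8584*s^2 - 13.7586*s - 9.3744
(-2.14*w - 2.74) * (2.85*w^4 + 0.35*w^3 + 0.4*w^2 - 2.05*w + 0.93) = -6.099*w^5 - 8.558*w^4 - 1.815*w^3 + 3.291*w^2 + 3.6268*w - 2.5482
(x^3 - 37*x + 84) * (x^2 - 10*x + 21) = x^5 - 10*x^4 - 16*x^3 + 454*x^2 - 1617*x + 1764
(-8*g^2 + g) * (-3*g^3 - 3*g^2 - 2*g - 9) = 24*g^5 + 21*g^4 + 13*g^3 + 70*g^2 - 9*g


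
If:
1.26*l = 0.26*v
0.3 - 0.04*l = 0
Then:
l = 7.50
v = 36.35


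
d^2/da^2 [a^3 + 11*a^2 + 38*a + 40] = 6*a + 22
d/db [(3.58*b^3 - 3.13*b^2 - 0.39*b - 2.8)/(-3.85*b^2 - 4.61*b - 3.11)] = (-13.783*b^4 - 33.0076*b^3 - 20.4736*b^2 - 2.0914*b - 11.6951)/(14.8225*b^4 + 35.497*b^3 + 45.1991*b^2 + 28.6742*b + 9.6721)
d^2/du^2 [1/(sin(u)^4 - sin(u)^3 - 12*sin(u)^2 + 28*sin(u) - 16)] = (-16*sin(u)^5 - 57*sin(u)^4 - 2*sin(u)^3 + 248*sin(u)^2 + 48*sin(u) - 296)/((sin(u) - 2)^4*(sin(u) - 1)^2*(sin(u) + 4)^3)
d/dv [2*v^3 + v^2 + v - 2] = 6*v^2 + 2*v + 1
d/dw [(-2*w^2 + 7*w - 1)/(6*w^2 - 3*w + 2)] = (-36*w^2 + 4*w + 11)/(36*w^4 - 36*w^3 + 33*w^2 - 12*w + 4)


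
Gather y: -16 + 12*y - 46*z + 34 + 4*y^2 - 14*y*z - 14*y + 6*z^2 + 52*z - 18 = 4*y^2 + y*(-14*z - 2) + 6*z^2 + 6*z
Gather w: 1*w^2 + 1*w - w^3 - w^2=-w^3 + w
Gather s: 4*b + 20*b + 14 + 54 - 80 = 24*b - 12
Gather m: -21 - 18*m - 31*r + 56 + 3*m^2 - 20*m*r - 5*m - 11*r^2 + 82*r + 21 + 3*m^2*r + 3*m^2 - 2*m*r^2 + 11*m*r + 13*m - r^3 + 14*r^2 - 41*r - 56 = m^2*(3*r + 6) + m*(-2*r^2 - 9*r - 10) - r^3 + 3*r^2 + 10*r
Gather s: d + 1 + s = d + s + 1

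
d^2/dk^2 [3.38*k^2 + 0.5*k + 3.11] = 6.76000000000000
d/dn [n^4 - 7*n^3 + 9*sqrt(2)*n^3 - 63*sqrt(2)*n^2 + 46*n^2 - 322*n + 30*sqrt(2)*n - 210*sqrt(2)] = 4*n^3 - 21*n^2 + 27*sqrt(2)*n^2 - 126*sqrt(2)*n + 92*n - 322 + 30*sqrt(2)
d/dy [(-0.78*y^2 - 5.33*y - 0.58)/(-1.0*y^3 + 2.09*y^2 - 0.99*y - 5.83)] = (-0.78*y^4 - 10.66*y^3 + 10.1719*y^2 + 11.5192*y + 30.4997)/(1.0*y^6 - 4.18*y^5 + 6.3481*y^4 + 7.5218*y^3 - 23.3893*y^2 + 11.5434*y + 33.9889)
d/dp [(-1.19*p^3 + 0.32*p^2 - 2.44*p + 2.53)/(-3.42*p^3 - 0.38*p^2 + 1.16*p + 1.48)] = (1.5466*p^4 - 19.4504*p^3 + 20.1182*p^2 + 2.87*p - 6.546)/(11.6964*p^6 + 2.5992*p^5 - 7.79*p^4 - 11.0048*p^3 + 0.2208*p^2 + 3.4336*p + 2.1904)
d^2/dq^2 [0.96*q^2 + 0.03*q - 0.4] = 1.92000000000000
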